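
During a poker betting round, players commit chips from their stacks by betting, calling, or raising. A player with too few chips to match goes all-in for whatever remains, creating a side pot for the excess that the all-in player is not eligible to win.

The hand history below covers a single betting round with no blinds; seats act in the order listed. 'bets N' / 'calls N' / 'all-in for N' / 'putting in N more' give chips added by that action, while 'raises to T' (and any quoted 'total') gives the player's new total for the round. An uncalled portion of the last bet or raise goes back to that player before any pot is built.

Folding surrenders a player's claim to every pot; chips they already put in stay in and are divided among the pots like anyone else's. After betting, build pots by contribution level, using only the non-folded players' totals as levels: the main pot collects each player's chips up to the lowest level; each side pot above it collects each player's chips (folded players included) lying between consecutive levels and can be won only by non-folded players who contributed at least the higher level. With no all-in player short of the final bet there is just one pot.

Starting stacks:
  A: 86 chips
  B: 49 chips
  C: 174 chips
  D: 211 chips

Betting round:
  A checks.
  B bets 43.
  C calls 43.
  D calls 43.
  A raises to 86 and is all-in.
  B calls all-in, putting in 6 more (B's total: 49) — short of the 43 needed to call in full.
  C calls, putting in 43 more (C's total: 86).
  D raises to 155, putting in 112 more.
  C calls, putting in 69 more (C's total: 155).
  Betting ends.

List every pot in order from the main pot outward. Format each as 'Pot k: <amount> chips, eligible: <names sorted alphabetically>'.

Contributions: A=86, B=49, C=155, D=155
Pot levels (distinct totals of non-folded players): 49, 86, 155
Layer 1-49: 49 each from A, B, C, D = 49*4 = 196 chips; eligible A, B, C, D
Layer 50-86: 37 each from A, C, D = 37*3 = 111 chips; eligible A, C, D
Layer 87-155: 69 each from C, D = 69*2 = 138 chips; eligible C, D

Pot 1: 196 chips, eligible: A, B, C, D
Pot 2: 111 chips, eligible: A, C, D
Pot 3: 138 chips, eligible: C, D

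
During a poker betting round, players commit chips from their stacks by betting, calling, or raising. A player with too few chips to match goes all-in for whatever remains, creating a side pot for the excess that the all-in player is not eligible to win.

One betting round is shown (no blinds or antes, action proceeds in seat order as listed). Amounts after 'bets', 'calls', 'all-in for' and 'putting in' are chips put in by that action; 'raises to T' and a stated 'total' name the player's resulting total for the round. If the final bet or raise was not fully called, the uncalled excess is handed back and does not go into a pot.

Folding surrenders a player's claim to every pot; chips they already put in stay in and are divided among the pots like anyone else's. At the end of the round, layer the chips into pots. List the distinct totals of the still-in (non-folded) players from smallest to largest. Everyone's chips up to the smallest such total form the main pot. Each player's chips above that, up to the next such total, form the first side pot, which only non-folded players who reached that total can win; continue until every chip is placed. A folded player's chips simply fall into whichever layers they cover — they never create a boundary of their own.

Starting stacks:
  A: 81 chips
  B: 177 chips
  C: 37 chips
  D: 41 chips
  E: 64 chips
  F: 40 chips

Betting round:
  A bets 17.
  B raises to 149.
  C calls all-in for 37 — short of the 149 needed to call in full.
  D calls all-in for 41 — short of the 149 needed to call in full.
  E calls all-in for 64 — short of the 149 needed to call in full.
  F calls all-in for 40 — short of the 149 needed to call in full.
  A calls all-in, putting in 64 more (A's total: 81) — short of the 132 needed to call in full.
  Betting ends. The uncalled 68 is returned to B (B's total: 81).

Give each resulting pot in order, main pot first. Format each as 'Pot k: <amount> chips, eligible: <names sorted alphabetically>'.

Pot 1: 222 chips, eligible: A, B, C, D, E, F
Pot 2: 15 chips, eligible: A, B, D, E, F
Pot 3: 4 chips, eligible: A, B, D, E
Pot 4: 69 chips, eligible: A, B, E
Pot 5: 34 chips, eligible: A, B

Derivation:
Contributions (after 68 returned to B): A=81, B=81, C=37, D=41, E=64, F=40
Pot levels (distinct totals of non-folded players): 37, 40, 41, 64, 81
Layer 1-37: 37 each from A, B, C, D, E, F = 37*6 = 222 chips; eligible A, B, C, D, E, F
Layer 38-40: 3 each from A, B, D, E, F = 3*5 = 15 chips; eligible A, B, D, E, F
Layer 41-41: 1 each from A, B, D, E = 1*4 = 4 chips; eligible A, B, D, E
Layer 42-64: 23 each from A, B, E = 23*3 = 69 chips; eligible A, B, E
Layer 65-81: 17 each from A, B = 17*2 = 34 chips; eligible A, B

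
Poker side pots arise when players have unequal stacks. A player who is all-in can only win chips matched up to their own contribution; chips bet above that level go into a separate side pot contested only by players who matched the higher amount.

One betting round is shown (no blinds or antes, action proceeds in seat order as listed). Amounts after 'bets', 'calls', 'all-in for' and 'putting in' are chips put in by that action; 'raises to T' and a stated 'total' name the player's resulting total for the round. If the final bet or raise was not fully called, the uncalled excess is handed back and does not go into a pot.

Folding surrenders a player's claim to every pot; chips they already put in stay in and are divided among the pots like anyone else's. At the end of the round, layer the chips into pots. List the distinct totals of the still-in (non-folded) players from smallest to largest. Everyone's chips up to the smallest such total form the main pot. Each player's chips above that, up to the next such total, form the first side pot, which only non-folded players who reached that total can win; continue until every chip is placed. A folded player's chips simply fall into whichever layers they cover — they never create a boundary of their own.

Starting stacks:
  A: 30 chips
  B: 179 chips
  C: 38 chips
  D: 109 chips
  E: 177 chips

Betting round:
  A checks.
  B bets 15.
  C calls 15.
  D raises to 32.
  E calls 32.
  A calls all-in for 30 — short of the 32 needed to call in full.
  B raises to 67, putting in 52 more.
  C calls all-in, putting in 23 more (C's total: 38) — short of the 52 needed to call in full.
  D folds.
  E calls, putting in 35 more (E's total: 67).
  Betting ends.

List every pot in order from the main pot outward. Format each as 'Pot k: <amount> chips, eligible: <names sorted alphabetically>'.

Contributions: A=30, B=67, C=38, D=32, E=67
Folded: D
Pot levels (distinct totals of non-folded players): 30, 38, 67
Layer 1-30: 30 each from A, B, C, D, E = 30*5 = 150 chips; eligible A, B, C, E
Layer 31-38: B 8 + C 8 + D 2 + E 8 = 26 chips; eligible B, C, E
Layer 39-67: 29 each from B, E = 29*2 = 58 chips; eligible B, E

Pot 1: 150 chips, eligible: A, B, C, E
Pot 2: 26 chips, eligible: B, C, E
Pot 3: 58 chips, eligible: B, E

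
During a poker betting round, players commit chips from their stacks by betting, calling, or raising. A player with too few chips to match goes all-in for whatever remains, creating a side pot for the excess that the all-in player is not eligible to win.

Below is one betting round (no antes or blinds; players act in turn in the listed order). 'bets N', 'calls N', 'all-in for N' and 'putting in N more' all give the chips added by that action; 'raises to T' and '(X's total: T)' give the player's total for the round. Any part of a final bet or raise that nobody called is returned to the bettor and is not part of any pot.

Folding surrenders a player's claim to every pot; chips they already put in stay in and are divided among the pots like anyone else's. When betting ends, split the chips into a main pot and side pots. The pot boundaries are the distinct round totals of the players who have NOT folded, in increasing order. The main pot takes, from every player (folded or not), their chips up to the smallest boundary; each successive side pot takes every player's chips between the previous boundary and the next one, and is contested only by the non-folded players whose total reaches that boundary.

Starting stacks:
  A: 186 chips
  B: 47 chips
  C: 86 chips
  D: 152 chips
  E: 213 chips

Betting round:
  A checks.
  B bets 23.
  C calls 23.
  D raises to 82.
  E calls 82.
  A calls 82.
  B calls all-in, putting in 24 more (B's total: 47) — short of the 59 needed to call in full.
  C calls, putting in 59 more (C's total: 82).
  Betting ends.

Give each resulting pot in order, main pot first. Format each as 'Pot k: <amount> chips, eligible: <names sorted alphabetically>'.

Contributions: A=82, B=47, C=82, D=82, E=82
Pot levels (distinct totals of non-folded players): 47, 82
Layer 1-47: 47 each from A, B, C, D, E = 47*5 = 235 chips; eligible A, B, C, D, E
Layer 48-82: 35 each from A, C, D, E = 35*4 = 140 chips; eligible A, C, D, E

Pot 1: 235 chips, eligible: A, B, C, D, E
Pot 2: 140 chips, eligible: A, C, D, E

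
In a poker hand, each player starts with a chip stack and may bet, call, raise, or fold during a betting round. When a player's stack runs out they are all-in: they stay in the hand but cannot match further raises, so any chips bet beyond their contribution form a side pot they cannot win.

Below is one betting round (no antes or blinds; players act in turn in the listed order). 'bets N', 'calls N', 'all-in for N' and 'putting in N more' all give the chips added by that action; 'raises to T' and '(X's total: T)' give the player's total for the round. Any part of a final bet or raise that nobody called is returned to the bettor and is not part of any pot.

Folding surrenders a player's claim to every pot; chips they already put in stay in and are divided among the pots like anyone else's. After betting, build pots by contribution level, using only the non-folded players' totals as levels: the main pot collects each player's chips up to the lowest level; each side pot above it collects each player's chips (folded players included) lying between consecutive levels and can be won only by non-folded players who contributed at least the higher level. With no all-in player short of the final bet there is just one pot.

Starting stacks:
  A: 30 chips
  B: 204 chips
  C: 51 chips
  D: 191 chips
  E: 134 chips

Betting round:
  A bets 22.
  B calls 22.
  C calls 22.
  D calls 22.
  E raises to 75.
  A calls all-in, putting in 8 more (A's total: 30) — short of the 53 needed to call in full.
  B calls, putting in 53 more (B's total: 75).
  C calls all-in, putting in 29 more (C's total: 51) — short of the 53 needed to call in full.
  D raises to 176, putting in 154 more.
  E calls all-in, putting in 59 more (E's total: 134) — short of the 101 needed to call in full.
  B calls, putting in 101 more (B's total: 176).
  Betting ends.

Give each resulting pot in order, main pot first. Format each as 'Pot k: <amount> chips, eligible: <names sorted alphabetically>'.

Pot 1: 150 chips, eligible: A, B, C, D, E
Pot 2: 84 chips, eligible: B, C, D, E
Pot 3: 249 chips, eligible: B, D, E
Pot 4: 84 chips, eligible: B, D

Derivation:
Contributions: A=30, B=176, C=51, D=176, E=134
Pot levels (distinct totals of non-folded players): 30, 51, 134, 176
Layer 1-30: 30 each from A, B, C, D, E = 30*5 = 150 chips; eligible A, B, C, D, E
Layer 31-51: 21 each from B, C, D, E = 21*4 = 84 chips; eligible B, C, D, E
Layer 52-134: 83 each from B, D, E = 83*3 = 249 chips; eligible B, D, E
Layer 135-176: 42 each from B, D = 42*2 = 84 chips; eligible B, D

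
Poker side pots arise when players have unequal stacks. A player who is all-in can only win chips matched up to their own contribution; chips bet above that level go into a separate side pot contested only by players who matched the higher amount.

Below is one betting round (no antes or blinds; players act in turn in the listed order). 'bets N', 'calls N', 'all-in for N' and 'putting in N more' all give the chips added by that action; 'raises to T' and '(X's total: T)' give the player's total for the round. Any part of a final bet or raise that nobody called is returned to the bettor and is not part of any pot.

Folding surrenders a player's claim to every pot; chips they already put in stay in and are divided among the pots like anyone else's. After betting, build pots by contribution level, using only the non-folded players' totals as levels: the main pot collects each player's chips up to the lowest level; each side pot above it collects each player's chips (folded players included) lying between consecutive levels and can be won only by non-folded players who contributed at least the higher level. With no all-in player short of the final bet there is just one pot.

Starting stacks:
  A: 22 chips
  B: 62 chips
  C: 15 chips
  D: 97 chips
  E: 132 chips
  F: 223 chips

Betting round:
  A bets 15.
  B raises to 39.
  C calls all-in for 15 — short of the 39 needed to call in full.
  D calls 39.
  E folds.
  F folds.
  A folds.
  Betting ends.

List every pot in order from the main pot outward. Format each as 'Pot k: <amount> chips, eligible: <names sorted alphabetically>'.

Contributions: A=15, B=39, C=15, D=39
Folded: A, E, F
Pot levels (distinct totals of non-folded players): 15, 39
Layer 1-15: 15 each from A, B, C, D = 15*4 = 60 chips; eligible B, C, D
Layer 16-39: 24 each from B, D = 24*2 = 48 chips; eligible B, D

Pot 1: 60 chips, eligible: B, C, D
Pot 2: 48 chips, eligible: B, D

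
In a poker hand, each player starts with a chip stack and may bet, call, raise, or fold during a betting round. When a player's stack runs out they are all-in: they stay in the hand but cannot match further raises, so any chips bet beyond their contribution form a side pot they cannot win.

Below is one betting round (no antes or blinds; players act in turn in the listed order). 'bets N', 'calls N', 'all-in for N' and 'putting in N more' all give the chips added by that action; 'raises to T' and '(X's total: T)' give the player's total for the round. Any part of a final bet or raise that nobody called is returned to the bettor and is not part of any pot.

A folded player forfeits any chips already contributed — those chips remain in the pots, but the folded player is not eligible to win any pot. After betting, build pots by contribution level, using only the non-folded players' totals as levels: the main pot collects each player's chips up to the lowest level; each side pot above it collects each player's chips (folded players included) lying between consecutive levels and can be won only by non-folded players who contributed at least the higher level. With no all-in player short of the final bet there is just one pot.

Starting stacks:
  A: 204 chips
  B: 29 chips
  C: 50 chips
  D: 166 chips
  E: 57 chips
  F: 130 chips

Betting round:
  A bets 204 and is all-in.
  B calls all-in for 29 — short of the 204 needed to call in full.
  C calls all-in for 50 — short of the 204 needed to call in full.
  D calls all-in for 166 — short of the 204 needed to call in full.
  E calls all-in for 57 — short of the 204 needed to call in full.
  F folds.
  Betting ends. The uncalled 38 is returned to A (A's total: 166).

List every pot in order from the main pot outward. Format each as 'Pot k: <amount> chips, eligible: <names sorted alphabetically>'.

Contributions (after 38 returned to A): A=166, B=29, C=50, D=166, E=57
Folded: F
Pot levels (distinct totals of non-folded players): 29, 50, 57, 166
Layer 1-29: 29 each from A, B, C, D, E = 29*5 = 145 chips; eligible A, B, C, D, E
Layer 30-50: 21 each from A, C, D, E = 21*4 = 84 chips; eligible A, C, D, E
Layer 51-57: 7 each from A, D, E = 7*3 = 21 chips; eligible A, D, E
Layer 58-166: 109 each from A, D = 109*2 = 218 chips; eligible A, D

Pot 1: 145 chips, eligible: A, B, C, D, E
Pot 2: 84 chips, eligible: A, C, D, E
Pot 3: 21 chips, eligible: A, D, E
Pot 4: 218 chips, eligible: A, D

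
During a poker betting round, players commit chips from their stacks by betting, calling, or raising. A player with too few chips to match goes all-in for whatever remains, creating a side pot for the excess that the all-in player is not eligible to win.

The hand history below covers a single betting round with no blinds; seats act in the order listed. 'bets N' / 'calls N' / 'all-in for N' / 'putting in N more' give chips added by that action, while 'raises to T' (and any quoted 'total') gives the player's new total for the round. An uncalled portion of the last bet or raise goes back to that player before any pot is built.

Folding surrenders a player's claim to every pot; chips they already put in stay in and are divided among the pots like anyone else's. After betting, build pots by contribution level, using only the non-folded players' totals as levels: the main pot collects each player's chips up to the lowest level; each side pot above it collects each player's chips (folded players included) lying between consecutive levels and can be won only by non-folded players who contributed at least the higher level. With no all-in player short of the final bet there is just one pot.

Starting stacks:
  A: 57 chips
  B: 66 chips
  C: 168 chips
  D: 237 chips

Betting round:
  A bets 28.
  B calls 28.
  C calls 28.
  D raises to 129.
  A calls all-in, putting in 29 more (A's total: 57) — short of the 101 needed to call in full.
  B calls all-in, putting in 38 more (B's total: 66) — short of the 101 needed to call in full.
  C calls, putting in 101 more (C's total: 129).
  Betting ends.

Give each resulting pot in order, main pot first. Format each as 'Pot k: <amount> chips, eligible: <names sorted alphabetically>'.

Pot 1: 228 chips, eligible: A, B, C, D
Pot 2: 27 chips, eligible: B, C, D
Pot 3: 126 chips, eligible: C, D

Derivation:
Contributions: A=57, B=66, C=129, D=129
Pot levels (distinct totals of non-folded players): 57, 66, 129
Layer 1-57: 57 each from A, B, C, D = 57*4 = 228 chips; eligible A, B, C, D
Layer 58-66: 9 each from B, C, D = 9*3 = 27 chips; eligible B, C, D
Layer 67-129: 63 each from C, D = 63*2 = 126 chips; eligible C, D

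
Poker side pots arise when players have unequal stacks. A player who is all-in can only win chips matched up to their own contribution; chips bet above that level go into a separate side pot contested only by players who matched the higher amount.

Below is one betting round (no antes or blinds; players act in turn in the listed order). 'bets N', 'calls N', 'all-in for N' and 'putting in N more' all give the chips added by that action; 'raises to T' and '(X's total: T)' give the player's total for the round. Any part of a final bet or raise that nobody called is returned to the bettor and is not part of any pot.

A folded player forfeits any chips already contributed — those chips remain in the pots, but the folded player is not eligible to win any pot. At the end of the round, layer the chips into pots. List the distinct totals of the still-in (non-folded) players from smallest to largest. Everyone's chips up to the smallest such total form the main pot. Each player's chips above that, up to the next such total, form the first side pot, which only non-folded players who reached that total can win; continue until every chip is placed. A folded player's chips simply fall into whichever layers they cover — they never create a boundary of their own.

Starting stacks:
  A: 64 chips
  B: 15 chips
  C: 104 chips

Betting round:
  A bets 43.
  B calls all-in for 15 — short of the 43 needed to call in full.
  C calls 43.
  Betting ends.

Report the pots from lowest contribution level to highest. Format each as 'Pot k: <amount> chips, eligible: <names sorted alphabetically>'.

Contributions: A=43, B=15, C=43
Pot levels (distinct totals of non-folded players): 15, 43
Layer 1-15: 15 each from A, B, C = 15*3 = 45 chips; eligible A, B, C
Layer 16-43: 28 each from A, C = 28*2 = 56 chips; eligible A, C

Pot 1: 45 chips, eligible: A, B, C
Pot 2: 56 chips, eligible: A, C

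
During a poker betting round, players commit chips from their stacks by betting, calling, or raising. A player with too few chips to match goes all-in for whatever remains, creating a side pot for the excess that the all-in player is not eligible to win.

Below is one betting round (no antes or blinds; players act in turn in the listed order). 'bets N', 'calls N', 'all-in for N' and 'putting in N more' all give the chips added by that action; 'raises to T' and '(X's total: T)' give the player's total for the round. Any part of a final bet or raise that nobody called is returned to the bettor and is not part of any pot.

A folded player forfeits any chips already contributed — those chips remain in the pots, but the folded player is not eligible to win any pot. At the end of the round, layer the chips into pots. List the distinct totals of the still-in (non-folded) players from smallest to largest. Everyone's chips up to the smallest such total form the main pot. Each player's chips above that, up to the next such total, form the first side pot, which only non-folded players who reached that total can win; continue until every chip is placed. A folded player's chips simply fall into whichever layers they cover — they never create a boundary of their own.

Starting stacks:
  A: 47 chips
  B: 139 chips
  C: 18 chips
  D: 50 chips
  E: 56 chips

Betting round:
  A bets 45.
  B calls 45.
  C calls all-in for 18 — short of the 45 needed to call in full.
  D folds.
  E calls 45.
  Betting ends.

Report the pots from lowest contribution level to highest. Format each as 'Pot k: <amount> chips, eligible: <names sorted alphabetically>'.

Pot 1: 72 chips, eligible: A, B, C, E
Pot 2: 81 chips, eligible: A, B, E

Derivation:
Contributions: A=45, B=45, C=18, E=45
Folded: D
Pot levels (distinct totals of non-folded players): 18, 45
Layer 1-18: 18 each from A, B, C, E = 18*4 = 72 chips; eligible A, B, C, E
Layer 19-45: 27 each from A, B, E = 27*3 = 81 chips; eligible A, B, E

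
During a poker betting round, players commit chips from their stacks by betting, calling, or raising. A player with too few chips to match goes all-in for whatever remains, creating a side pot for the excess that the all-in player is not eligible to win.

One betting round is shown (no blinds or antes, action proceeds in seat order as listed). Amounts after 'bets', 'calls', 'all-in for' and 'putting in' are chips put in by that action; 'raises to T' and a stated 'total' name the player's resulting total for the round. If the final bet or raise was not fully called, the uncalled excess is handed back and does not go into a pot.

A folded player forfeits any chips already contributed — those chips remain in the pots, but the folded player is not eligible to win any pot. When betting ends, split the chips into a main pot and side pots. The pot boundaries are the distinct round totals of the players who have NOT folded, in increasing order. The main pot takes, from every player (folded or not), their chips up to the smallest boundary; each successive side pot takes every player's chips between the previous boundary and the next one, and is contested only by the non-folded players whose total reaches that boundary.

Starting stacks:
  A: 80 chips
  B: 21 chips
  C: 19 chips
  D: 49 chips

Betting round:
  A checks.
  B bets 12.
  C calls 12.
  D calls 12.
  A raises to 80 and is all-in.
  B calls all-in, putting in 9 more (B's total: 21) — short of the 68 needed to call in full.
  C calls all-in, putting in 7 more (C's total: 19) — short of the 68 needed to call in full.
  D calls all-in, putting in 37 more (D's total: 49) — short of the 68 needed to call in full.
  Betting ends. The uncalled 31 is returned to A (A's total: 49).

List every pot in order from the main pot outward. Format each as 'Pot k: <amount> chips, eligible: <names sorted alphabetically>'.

Contributions (after 31 returned to A): A=49, B=21, C=19, D=49
Pot levels (distinct totals of non-folded players): 19, 21, 49
Layer 1-19: 19 each from A, B, C, D = 19*4 = 76 chips; eligible A, B, C, D
Layer 20-21: 2 each from A, B, D = 2*3 = 6 chips; eligible A, B, D
Layer 22-49: 28 each from A, D = 28*2 = 56 chips; eligible A, D

Pot 1: 76 chips, eligible: A, B, C, D
Pot 2: 6 chips, eligible: A, B, D
Pot 3: 56 chips, eligible: A, D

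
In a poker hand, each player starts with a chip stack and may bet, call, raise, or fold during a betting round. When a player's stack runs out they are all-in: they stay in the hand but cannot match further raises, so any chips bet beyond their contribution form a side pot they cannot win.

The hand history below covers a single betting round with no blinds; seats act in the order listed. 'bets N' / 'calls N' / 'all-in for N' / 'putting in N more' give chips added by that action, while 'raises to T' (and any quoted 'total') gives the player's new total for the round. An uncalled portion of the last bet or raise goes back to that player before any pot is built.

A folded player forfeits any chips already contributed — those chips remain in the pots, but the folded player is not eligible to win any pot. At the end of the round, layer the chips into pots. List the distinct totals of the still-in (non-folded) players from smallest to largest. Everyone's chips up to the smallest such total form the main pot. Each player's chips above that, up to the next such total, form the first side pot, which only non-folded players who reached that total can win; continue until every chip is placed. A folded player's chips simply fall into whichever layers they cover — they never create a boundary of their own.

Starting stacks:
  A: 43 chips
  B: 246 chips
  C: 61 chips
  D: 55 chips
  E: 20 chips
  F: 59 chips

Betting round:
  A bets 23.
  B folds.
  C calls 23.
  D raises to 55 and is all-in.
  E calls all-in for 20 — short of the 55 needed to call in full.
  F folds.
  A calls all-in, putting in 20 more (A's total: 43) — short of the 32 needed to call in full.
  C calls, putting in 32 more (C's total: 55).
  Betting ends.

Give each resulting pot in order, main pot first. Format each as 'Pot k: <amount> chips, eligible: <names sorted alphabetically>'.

Contributions: A=43, C=55, D=55, E=20
Folded: B, F
Pot levels (distinct totals of non-folded players): 20, 43, 55
Layer 1-20: 20 each from A, C, D, E = 20*4 = 80 chips; eligible A, C, D, E
Layer 21-43: 23 each from A, C, D = 23*3 = 69 chips; eligible A, C, D
Layer 44-55: 12 each from C, D = 12*2 = 24 chips; eligible C, D

Pot 1: 80 chips, eligible: A, C, D, E
Pot 2: 69 chips, eligible: A, C, D
Pot 3: 24 chips, eligible: C, D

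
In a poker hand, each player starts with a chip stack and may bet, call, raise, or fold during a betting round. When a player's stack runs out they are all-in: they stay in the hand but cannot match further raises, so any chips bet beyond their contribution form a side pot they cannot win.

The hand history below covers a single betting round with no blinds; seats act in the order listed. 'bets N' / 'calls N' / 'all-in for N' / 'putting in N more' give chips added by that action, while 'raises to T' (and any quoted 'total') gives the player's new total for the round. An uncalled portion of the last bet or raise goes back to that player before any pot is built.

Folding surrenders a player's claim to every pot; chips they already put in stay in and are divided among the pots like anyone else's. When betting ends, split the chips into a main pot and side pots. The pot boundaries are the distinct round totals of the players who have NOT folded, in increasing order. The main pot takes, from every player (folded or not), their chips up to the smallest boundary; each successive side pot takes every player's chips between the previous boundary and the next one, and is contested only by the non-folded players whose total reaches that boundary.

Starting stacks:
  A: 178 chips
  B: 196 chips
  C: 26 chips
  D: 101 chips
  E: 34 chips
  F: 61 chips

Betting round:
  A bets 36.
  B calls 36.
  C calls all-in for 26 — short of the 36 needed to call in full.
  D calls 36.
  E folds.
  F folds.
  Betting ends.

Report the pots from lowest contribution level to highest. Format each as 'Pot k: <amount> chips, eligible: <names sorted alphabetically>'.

Pot 1: 104 chips, eligible: A, B, C, D
Pot 2: 30 chips, eligible: A, B, D

Derivation:
Contributions: A=36, B=36, C=26, D=36
Folded: E, F
Pot levels (distinct totals of non-folded players): 26, 36
Layer 1-26: 26 each from A, B, C, D = 26*4 = 104 chips; eligible A, B, C, D
Layer 27-36: 10 each from A, B, D = 10*3 = 30 chips; eligible A, B, D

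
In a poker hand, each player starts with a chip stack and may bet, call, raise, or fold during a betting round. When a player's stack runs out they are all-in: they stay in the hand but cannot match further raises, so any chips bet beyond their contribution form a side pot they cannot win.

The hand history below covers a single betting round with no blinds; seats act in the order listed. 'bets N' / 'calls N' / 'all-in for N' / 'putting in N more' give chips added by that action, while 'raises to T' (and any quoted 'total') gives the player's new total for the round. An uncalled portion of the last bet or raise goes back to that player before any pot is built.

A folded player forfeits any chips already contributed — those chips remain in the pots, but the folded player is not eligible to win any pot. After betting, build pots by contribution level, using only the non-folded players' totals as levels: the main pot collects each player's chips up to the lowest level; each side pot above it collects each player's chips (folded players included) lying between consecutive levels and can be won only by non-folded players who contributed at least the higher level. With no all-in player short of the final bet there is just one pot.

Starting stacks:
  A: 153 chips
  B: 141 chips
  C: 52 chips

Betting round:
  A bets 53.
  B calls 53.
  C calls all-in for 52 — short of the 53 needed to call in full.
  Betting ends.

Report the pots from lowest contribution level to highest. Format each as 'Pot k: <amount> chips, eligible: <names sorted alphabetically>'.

Pot 1: 156 chips, eligible: A, B, C
Pot 2: 2 chips, eligible: A, B

Derivation:
Contributions: A=53, B=53, C=52
Pot levels (distinct totals of non-folded players): 52, 53
Layer 1-52: 52 each from A, B, C = 52*3 = 156 chips; eligible A, B, C
Layer 53-53: 1 each from A, B = 1*2 = 2 chips; eligible A, B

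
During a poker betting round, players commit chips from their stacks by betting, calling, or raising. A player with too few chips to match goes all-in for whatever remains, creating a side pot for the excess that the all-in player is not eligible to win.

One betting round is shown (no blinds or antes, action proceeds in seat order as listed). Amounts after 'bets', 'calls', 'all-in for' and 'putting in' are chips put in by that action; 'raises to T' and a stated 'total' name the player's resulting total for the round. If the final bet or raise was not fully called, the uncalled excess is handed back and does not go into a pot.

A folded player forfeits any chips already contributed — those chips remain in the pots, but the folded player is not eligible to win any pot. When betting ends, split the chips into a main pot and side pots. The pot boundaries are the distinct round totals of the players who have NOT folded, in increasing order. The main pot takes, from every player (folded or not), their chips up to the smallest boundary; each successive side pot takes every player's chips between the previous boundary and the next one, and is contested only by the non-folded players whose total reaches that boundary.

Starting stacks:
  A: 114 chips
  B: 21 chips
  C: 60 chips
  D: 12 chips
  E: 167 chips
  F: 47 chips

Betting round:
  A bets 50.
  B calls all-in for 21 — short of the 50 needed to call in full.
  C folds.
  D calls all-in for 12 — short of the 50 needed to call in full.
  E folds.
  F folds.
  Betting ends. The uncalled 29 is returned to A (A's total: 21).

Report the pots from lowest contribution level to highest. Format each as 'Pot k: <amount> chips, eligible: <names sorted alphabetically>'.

Contributions (after 29 returned to A): A=21, B=21, D=12
Folded: C, E, F
Pot levels (distinct totals of non-folded players): 12, 21
Layer 1-12: 12 each from A, B, D = 12*3 = 36 chips; eligible A, B, D
Layer 13-21: 9 each from A, B = 9*2 = 18 chips; eligible A, B

Pot 1: 36 chips, eligible: A, B, D
Pot 2: 18 chips, eligible: A, B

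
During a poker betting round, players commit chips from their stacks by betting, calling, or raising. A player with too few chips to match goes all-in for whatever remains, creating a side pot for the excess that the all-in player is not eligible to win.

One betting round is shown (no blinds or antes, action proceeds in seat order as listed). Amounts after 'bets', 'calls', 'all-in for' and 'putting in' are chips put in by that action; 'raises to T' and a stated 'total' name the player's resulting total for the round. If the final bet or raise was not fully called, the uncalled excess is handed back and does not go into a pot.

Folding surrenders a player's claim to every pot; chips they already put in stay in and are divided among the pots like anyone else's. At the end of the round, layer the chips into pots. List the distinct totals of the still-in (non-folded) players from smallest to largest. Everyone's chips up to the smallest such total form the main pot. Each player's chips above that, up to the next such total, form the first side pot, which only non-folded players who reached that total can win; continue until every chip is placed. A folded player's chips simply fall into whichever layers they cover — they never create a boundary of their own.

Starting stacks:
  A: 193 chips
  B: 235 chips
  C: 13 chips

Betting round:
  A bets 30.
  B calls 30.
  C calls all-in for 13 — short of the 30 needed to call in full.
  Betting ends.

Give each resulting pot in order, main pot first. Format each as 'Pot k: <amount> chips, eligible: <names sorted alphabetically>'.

Contributions: A=30, B=30, C=13
Pot levels (distinct totals of non-folded players): 13, 30
Layer 1-13: 13 each from A, B, C = 13*3 = 39 chips; eligible A, B, C
Layer 14-30: 17 each from A, B = 17*2 = 34 chips; eligible A, B

Pot 1: 39 chips, eligible: A, B, C
Pot 2: 34 chips, eligible: A, B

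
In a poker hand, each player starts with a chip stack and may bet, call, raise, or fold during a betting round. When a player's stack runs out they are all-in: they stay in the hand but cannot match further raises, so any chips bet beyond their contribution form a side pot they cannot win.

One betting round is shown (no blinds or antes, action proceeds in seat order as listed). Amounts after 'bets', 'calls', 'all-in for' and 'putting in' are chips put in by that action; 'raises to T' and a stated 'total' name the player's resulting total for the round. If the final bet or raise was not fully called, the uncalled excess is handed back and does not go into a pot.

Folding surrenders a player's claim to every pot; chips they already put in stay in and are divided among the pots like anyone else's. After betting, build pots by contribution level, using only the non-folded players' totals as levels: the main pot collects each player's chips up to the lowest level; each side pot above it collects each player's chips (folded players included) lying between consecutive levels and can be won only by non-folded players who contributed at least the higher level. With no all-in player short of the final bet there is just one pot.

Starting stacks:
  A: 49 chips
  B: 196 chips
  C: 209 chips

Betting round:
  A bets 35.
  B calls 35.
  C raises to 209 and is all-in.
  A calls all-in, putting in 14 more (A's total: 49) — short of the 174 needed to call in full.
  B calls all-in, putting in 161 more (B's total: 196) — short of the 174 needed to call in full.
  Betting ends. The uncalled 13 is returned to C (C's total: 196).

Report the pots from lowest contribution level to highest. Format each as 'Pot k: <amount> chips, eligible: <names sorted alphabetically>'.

Pot 1: 147 chips, eligible: A, B, C
Pot 2: 294 chips, eligible: B, C

Derivation:
Contributions (after 13 returned to C): A=49, B=196, C=196
Pot levels (distinct totals of non-folded players): 49, 196
Layer 1-49: 49 each from A, B, C = 49*3 = 147 chips; eligible A, B, C
Layer 50-196: 147 each from B, C = 147*2 = 294 chips; eligible B, C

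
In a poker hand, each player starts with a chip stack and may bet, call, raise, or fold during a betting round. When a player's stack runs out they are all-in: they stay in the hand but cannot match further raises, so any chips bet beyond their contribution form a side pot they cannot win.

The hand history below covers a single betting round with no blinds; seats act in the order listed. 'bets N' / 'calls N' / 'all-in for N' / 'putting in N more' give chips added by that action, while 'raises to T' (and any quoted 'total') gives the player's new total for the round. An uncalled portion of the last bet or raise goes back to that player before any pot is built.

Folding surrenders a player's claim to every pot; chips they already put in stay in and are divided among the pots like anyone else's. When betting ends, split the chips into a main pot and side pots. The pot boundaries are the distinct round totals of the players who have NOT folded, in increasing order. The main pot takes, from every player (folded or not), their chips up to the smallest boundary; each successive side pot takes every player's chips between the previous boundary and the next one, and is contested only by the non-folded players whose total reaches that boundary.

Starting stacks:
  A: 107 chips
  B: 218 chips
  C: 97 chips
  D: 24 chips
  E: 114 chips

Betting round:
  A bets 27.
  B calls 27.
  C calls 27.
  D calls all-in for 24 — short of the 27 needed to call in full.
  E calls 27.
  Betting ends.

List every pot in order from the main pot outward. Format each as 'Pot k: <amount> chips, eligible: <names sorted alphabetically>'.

Pot 1: 120 chips, eligible: A, B, C, D, E
Pot 2: 12 chips, eligible: A, B, C, E

Derivation:
Contributions: A=27, B=27, C=27, D=24, E=27
Pot levels (distinct totals of non-folded players): 24, 27
Layer 1-24: 24 each from A, B, C, D, E = 24*5 = 120 chips; eligible A, B, C, D, E
Layer 25-27: 3 each from A, B, C, E = 3*4 = 12 chips; eligible A, B, C, E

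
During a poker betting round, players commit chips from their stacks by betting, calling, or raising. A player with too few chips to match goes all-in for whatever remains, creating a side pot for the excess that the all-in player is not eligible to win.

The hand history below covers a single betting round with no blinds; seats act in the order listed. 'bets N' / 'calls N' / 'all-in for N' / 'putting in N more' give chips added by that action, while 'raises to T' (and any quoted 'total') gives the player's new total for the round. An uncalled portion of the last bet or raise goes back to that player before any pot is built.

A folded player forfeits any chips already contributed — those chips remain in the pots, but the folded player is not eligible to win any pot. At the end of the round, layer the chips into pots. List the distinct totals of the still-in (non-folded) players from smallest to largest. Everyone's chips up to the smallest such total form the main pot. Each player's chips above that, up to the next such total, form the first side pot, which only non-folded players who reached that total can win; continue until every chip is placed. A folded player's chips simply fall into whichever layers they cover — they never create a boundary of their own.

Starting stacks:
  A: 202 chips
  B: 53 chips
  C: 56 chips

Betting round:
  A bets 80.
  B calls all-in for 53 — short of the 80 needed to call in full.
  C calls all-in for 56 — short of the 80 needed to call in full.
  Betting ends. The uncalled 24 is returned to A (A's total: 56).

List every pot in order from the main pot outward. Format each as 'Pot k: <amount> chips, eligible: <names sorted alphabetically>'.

Pot 1: 159 chips, eligible: A, B, C
Pot 2: 6 chips, eligible: A, C

Derivation:
Contributions (after 24 returned to A): A=56, B=53, C=56
Pot levels (distinct totals of non-folded players): 53, 56
Layer 1-53: 53 each from A, B, C = 53*3 = 159 chips; eligible A, B, C
Layer 54-56: 3 each from A, C = 3*2 = 6 chips; eligible A, C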